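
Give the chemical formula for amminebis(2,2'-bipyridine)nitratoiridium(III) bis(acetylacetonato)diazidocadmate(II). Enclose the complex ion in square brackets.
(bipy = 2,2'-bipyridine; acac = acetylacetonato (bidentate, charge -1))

[Ir(bipy)2(NH3)(NO3)][Cd(acac)2(N3)2]

Cation [Ir…]: ligand charges -1, Ir(III) ⇒ ion charge 2+.
Anion [Cd…]: ligand charges -4, Cd(II) ⇒ ion charge 2−.
One 2+ cation balances one 2− anion.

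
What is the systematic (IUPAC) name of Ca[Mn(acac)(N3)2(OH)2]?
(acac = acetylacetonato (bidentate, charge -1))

calcium (acetylacetonato)diazidodihydroxomanganate(III)

The 1 calcium counter-ion carries a total charge of +2, so each complex ion is 2−.
Ligand charges: 2×hydroxo (-1 each), 1×acetylacetonato (-1 each), 2×azido (-1 each); total -5. So Mn + (-5) = 2−, giving Mn = +3.
The complex ion is anionic, so manganese takes the -ate form manganate(III).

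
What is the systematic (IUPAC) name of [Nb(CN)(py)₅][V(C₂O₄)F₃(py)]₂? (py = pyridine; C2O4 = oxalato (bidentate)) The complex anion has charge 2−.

cyanopentakis(pyridine)niobium(V) trifluorooxalato(pyridine)vanadate(III)

Both ions are complex: the cation is named first with the plain metal name, the anion second with the -ate form; each ion's ligands are alphabetised independently.
The complex anion is given as 2−; its ligand charges sum to -5, so V = +3.
With 2 anions per cation, the cation must be 2×2 = 4+.
Cation: ligand charges sum to -1; for the ion to be 4+, Nb = +5.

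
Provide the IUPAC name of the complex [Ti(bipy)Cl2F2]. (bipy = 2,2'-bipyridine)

There is no counter-ion, so the complex is neutral overall.
Ligand charges: 2×chloro (-1 each), 1×2,2'-bipyridine (neutral), 2×fluoro (-1 each); total -4. So Ti + (-4) = 0, giving Ti = +4.
Ligands are named alphabetically: bipyridine before chloro before fluoro.

(2,2'-bipyridine)dichlorodifluorotitanium(IV)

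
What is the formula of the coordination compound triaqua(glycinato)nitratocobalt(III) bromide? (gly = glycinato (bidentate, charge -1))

[Co(gly)(H2O)3(NO3)]Br

Ligands: 3 aqua (H2O, neutral), 1 nitrato (NO3, -1), 1 glycinato (gly, -1). Ligand charge sum = -2.
With Co in oxidation state +3, the complex ion is [Co...]^1+.
Charge balance with bromide (-1) requires 1 complex ion per 1 bromide.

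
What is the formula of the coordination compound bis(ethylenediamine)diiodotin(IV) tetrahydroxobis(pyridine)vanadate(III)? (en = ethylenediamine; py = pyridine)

[Sn(en)2I2][V(OH)4(py)2]2

Cation [Sn…]: ligand charges -2, Sn(IV) ⇒ ion charge 2+.
Anion [V…]: ligand charges -4, V(III) ⇒ ion charge 1−.
One 2+ cation requires 2 of the 1− anion.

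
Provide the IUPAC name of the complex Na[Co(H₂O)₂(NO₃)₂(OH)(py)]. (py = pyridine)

The 1 sodium counter-ion carries a total charge of +1, so each complex ion is 1−.
Ligand charges: 2×nitrato (-1 each), 1×pyridine (neutral), 1×hydroxo (-1 each), 2×aqua (neutral); total -3. So Co + (-3) = 1−, giving Co = +2.
Ligands are named alphabetically: aqua before hydroxo before nitrato before pyridine.
The complex ion is anionic, so cobalt takes the -ate form cobaltate(II).

sodium diaquahydroxodinitrato(pyridine)cobaltate(II)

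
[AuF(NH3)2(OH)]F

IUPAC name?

The 1 fluoride counter-ion carries a total charge of -1, so each complex ion is 1+.
Ligand charges: 2×ammine (neutral), 1×fluoro (-1 each), 1×hydroxo (-1 each); total -2. So Au + (-2) = 1+, giving Au = +3.
Ligands are named alphabetically: ammine before fluoro before hydroxo.

diamminefluorohydroxogold(III) fluoride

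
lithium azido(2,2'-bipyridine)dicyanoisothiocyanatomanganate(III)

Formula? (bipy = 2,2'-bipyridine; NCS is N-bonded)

Ligands: 1 2,2'-bipyridine (bipy, neutral), 2 cyano (CN, -1), 1 isothiocyanato (NCS, -1), 1 azido (N3, -1). Ligand charge sum = -4.
With Mn in oxidation state +3, the complex ion is [Mn...]^1−.
Charge balance with lithium (+1) requires 1 complex ion per 1 lithium.

Li[Mn(bipy)(CN)2(N3)(NCS)]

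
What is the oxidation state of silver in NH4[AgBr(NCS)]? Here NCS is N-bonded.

1 ammonium outside the brackets (+1 each) → the complex ion is 1−.
Ligand charges: 1×Br = -1; 1×NCS = -1; sum -2.
Ag + (-2) = 1− ⇒ Ag is +1.

+1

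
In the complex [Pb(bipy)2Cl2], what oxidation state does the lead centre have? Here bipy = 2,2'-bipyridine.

No counter-ion: the bracketed complex is neutral.
Ligand charges: 2×bipy neutral; 2×Cl = -2; sum -2.
Pb + (-2) = 0 ⇒ Pb is +2.

+2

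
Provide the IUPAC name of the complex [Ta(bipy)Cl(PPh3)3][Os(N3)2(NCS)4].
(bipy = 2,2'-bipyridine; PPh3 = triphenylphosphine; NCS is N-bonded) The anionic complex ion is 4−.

Both ions are complex: the cation is named first with the plain metal name, the anion second with the -ate form; each ion's ligands are alphabetised independently.
The complex anion is given as 4−; its ligand charges sum to -6, so Os = +2.
A 1:1 salt means the cation carries the equal and opposite charge, 4+.
Cation: ligand charges sum to -1; for the ion to be 4+, Ta = +5.

(2,2'-bipyridine)chlorotris(triphenylphosphine)tantalum(V) diazidotetraisothiocyanatoosmate(II)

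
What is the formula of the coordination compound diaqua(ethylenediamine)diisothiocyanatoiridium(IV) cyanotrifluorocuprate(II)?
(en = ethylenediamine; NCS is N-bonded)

[Ir(en)(H2O)2(NCS)2][Cu(CN)F3]

Cation [Ir…]: ligand charges -2, Ir(IV) ⇒ ion charge 2+.
Anion [Cu…]: ligand charges -4, Cu(II) ⇒ ion charge 2−.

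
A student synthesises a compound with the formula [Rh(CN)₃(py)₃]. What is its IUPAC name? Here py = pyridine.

tricyanotris(pyridine)rhodium(III)

There is no counter-ion, so the complex is neutral overall.
Ligand charges: 3×cyano (-1 each), 3×pyridine (neutral); total -3. So Rh + (-3) = 0, giving Rh = +3.
Ligands are named alphabetically: cyano before pyridine.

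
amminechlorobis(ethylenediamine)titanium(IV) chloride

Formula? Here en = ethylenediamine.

Ligands: 2 ethylenediamine (en, neutral), 1 chloro (Cl, -1), 1 ammine (NH3, neutral). Ligand charge sum = -1.
With Ti in oxidation state +4, the complex ion is [Ti...]^3+.
Charge balance with chloride (-1) requires 1 complex ion per 3 chloride.

[TiCl(en)2(NH3)]Cl3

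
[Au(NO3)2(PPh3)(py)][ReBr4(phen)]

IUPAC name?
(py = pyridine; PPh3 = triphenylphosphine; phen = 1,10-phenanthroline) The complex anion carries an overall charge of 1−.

dinitrato(pyridine)(triphenylphosphine)gold(III) tetrabromo(1,10-phenanthroline)rhenate(III)

Both ions are complex: the cation is named first with the plain metal name, the anion second with the -ate form; each ion's ligands are alphabetised independently.
The complex anion is given as 1−; its ligand charges sum to -4, so Re = +3.
A 1:1 salt means the cation carries the equal and opposite charge, 1+.
Cation: ligand charges sum to -2; for the ion to be 1+, Au = +3.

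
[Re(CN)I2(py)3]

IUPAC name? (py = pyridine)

There is no counter-ion, so the complex is neutral overall.
Ligand charges: 2×iodo (-1 each), 1×cyano (-1 each), 3×pyridine (neutral); total -3. So Re + (-3) = 0, giving Re = +3.
Ligands are named alphabetically: cyano before iodo before pyridine.

cyanodiiodotris(pyridine)rhenium(III)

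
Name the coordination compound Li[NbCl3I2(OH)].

lithium trichlorohydroxodiiodoniobate(V)

The 1 lithium counter-ion carries a total charge of +1, so each complex ion is 1−.
Ligand charges: 1×hydroxo (-1 each), 3×chloro (-1 each), 2×iodo (-1 each); total -6. So Nb + (-6) = 1−, giving Nb = +5.
Ligands are named alphabetically: chloro before hydroxo before iodo.
The complex ion is anionic, so niobium takes the -ate form niobate(V).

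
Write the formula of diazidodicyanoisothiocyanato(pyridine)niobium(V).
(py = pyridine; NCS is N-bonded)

Ligands: 1 pyridine (py, neutral), 1 isothiocyanato (NCS, -1), 2 azido (N3, -1), 2 cyano (CN, -1). Ligand charge sum = -5.
With Nb in oxidation state +5, the complex ion is [Nb...].

[Nb(CN)2(N3)2(NCS)(py)]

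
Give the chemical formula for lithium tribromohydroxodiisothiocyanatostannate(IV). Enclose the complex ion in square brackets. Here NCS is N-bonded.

Ligands: 1 hydroxo (OH, -1), 3 bromo (Br, -1), 2 isothiocyanato (NCS, -1). Ligand charge sum = -6.
With Sn in oxidation state +4, the complex ion is [Sn...]^2−.
Charge balance with lithium (+1) requires 1 complex ion per 2 lithium.

Li2[SnBr3(NCS)2(OH)]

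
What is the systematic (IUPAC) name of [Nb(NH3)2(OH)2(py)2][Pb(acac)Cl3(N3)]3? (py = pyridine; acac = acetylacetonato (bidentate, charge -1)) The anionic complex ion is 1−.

The complex anion is given as 1−; its ligand charges sum to -5, so Pb = +4.
With 3 anions per cation, the cation must be 3×1 = 3+.
Cation: ligand charges sum to -2; for the ion to be 3+, Nb = +5.

diamminedihydroxobis(pyridine)niobium(V) (acetylacetonato)azidotrichloroplumbate(IV)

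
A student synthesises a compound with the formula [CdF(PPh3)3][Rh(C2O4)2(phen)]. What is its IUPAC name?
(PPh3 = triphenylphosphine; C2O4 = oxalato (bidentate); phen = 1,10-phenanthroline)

Both ions are complex: the cation is named first with the plain metal name, the anion second with the -ate form; each ion's ligands are alphabetised independently.
Cadmium is always +2 in its complexes; the cation's ligand charges sum to -1, so the complex cation is 1+.
A 1:1 salt means the anion carries the equal and opposite charge, 1−.
Anion: ligand charges sum to -4; for the ion to be 1−, Rh = +3.

fluorotris(triphenylphosphine)cadmium(II) dioxalato(1,10-phenanthroline)rhodate(III)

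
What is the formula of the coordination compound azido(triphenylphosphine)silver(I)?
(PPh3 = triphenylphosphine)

[Ag(N3)(PPh3)]

Ligands: 1 triphenylphosphine (PPh3, neutral), 1 azido (N3, -1). Ligand charge sum = -1.
With Ag in oxidation state +1, the complex ion is [Ag...].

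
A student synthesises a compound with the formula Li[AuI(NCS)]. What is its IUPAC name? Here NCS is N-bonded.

lithium iodoisothiocyanatoaurate(I)

The 1 lithium counter-ion carries a total charge of +1, so each complex ion is 1−.
Ligand charges: 1×isothiocyanato (-1 each), 1×iodo (-1 each); total -2. So Au + (-2) = 1−, giving Au = +1.
Ligands are named alphabetically: iodo before isothiocyanato.
The complex ion is anionic, so gold takes the -ate form aurate(I).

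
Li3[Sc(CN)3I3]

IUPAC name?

The 3 lithium counter-ions carry a total charge of +3, so each complex ion is 3−.
Ligand charges: 3×iodo (-1 each), 3×cyano (-1 each); total -6. So Sc + (-6) = 3−, giving Sc = +3.
Ligands are named alphabetically: cyano before iodo.
The complex ion is anionic, so scandium takes the -ate form scandate(III).

lithium tricyanotriiodoscandate(III)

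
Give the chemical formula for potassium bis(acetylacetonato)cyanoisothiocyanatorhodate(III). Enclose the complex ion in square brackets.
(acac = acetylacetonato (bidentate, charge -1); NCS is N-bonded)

K[Rh(acac)2(CN)(NCS)]

Ligands: 2 acetylacetonato (acac, -1), 1 cyano (CN, -1), 1 isothiocyanato (NCS, -1). Ligand charge sum = -4.
Charge balance with potassium (+1) requires 1 complex ion per 1 potassium.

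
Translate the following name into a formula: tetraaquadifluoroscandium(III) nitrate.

[ScF2(H2O)4]NO3

Ligands: 2 fluoro (F, -1), 4 aqua (H2O, neutral). Ligand charge sum = -2.
With Sc in oxidation state +3, the complex ion is [Sc...]^1+.
Charge balance with nitrate (-1) requires 1 complex ion per 1 nitrate.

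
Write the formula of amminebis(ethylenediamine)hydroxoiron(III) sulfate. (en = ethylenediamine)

Ligands: 2 ethylenediamine (en, neutral), 1 ammine (NH3, neutral), 1 hydroxo (OH, -1). Ligand charge sum = -1.
Charge balance with sulfate (-2) requires 1 complex ion per 1 sulfate.

[Fe(en)2(NH3)(OH)]SO4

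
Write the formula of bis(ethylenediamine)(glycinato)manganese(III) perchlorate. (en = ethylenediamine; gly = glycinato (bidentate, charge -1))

Ligands: 2 ethylenediamine (en, neutral), 1 glycinato (gly, -1). Ligand charge sum = -1.
With Mn in oxidation state +3, the complex ion is [Mn...]^2+.
Charge balance with perchlorate (-1) requires 1 complex ion per 2 perchlorate.

[Mn(en)2(gly)](ClO4)2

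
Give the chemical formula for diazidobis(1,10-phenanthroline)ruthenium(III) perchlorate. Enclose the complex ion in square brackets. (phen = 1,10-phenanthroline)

Ligands: 2 1,10-phenanthroline (phen, neutral), 2 azido (N3, -1). Ligand charge sum = -2.
With Ru in oxidation state +3, the complex ion is [Ru...]^1+.
Charge balance with perchlorate (-1) requires 1 complex ion per 1 perchlorate.

[Ru(N3)2(phen)2]ClO4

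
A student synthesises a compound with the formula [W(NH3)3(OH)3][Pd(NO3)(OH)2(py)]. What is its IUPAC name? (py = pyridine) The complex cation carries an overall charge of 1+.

Both ions are complex: the cation is named first with the plain metal name, the anion second with the -ate form; each ion's ligands are alphabetised independently.
The complex cation is given as 1+; its ligand charges sum to -3, so W = +4.
A 1:1 salt means the anion carries the equal and opposite charge, 1−.
Anion: ligand charges sum to -3; for the ion to be 1−, Pd = +2.

triamminetrihydroxotungsten(IV) dihydroxonitrato(pyridine)palladate(II)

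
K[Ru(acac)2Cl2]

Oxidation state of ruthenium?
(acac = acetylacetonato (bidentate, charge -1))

1 potassium outside the brackets (+1 each) → the complex ion is 1−.
Ligand charges: 2×acac = -2; 2×Cl = -2; sum -4.
Ru + (-4) = 1− ⇒ Ru is +3.

+3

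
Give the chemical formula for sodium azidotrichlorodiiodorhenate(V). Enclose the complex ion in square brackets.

Ligands: 1 azido (N3, -1), 2 iodo (I, -1), 3 chloro (Cl, -1). Ligand charge sum = -6.
With Re in oxidation state +5, the complex ion is [Re...]^1−.
Charge balance with sodium (+1) requires 1 complex ion per 1 sodium.

Na[ReCl3I2(N3)]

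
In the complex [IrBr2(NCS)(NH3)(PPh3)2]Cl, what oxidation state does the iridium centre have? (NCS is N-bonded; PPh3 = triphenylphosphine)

1 chloride outside the brackets (-1 each) → the complex ion is 1+.
Ligand charges: 1×NCS = -1; 1×NH3 neutral; 2×Br = -2; 2×PPh3 neutral; sum -3.
Ir + (-3) = 1+ ⇒ Ir is +4.

+4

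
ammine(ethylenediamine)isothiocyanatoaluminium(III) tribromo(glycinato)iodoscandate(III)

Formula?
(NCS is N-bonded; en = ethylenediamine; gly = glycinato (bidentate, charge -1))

Cation [Al…]: ligand charges -1, Al(III) ⇒ ion charge 2+.
Anion [Sc…]: ligand charges -5, Sc(III) ⇒ ion charge 2−.
One 2+ cation balances one 2− anion.

[Al(en)(NCS)(NH3)][ScBr3(gly)I]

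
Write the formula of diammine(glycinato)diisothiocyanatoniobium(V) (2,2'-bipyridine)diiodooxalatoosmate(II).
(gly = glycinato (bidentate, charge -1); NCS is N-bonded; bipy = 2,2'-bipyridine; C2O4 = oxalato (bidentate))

Cation [Nb…]: ligand charges -3, Nb(V) ⇒ ion charge 2+.
Anion [Os…]: ligand charges -4, Os(II) ⇒ ion charge 2−.

[Nb(gly)(NCS)2(NH3)2][Os(bipy)(C2O4)I2]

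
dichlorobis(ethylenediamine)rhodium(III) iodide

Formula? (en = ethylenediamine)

Ligands: 2 ethylenediamine (en, neutral), 2 chloro (Cl, -1). Ligand charge sum = -2.
With Rh in oxidation state +3, the complex ion is [Rh...]^1+.
Charge balance with iodide (-1) requires 1 complex ion per 1 iodide.

[RhCl2(en)2]I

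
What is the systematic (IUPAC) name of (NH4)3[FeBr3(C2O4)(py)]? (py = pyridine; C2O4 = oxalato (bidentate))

ammonium tribromooxalato(pyridine)ferrate(II)

The 3 ammonium counter-ions carry a total charge of +3, so each complex ion is 3−.
Ligand charges: 3×bromo (-1 each), 1×pyridine (neutral), 1×oxalato (-2 each); total -5. So Fe + (-5) = 3−, giving Fe = +2.
The complex ion is anionic, so iron takes the -ate form ferrate(II).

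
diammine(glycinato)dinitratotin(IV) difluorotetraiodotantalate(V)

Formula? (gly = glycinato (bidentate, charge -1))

[Sn(gly)(NH3)2(NO3)2][TaF2I4]

Cation [Sn…]: ligand charges -3, Sn(IV) ⇒ ion charge 1+.
Anion [Ta…]: ligand charges -6, Ta(V) ⇒ ion charge 1−.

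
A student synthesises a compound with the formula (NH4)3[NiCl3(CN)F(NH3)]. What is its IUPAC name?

The 3 ammonium counter-ions carry a total charge of +3, so each complex ion is 3−.
Ligand charges: 1×fluoro (-1 each), 1×ammine (neutral), 1×cyano (-1 each), 3×chloro (-1 each); total -5. So Ni + (-5) = 3−, giving Ni = +2.
Ligands are named alphabetically: ammine before chloro before cyano before fluoro.
The complex ion is anionic, so nickel takes the -ate form nickelate(II).

ammonium amminetrichlorocyanofluoronickelate(II)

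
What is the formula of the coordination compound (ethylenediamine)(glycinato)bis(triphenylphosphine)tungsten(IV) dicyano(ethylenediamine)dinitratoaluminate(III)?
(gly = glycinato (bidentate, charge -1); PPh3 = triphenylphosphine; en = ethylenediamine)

Cation [W…]: ligand charges -1, W(IV) ⇒ ion charge 3+.
Anion [Al…]: ligand charges -4, Al(III) ⇒ ion charge 1−.
One 3+ cation requires 3 of the 1− anion.

[W(en)(gly)(PPh3)2][Al(CN)2(en)(NO3)2]3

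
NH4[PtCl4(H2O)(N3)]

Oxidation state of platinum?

+4

1 ammonium outside the brackets (+1 each) → the complex ion is 1−.
Ligand charges: 1×N3 = -1; 4×Cl = -4; 1×H2O neutral; sum -5.
Pt + (-5) = 1− ⇒ Pt is +4.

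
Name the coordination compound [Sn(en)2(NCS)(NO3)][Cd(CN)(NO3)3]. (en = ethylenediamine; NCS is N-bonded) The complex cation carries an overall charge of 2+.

Both ions are complex: the cation is named first with the plain metal name, the anion second with the -ate form; each ion's ligands are alphabetised independently.
The complex cation is given as 2+; its ligand charges sum to -2, so Sn = +4.
A 1:1 salt means the anion carries the equal and opposite charge, 2−.
Anion: ligand charges sum to -4; for the ion to be 2−, Cd = +2.

bis(ethylenediamine)isothiocyanatonitratotin(IV) cyanotrinitratocadmate(II)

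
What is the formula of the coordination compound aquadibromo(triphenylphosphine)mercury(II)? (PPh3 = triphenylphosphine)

[HgBr2(H2O)(PPh3)]

Ligands: 1 triphenylphosphine (PPh3, neutral), 1 aqua (H2O, neutral), 2 bromo (Br, -1). Ligand charge sum = -2.
With Hg in oxidation state +2, the complex ion is [Hg...].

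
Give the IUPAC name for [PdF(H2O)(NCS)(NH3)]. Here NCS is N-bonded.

ammineaquafluoroisothiocyanatopalladium(II)

There is no counter-ion, so the complex is neutral overall.
Ligand charges: 1×ammine (neutral), 1×fluoro (-1 each), 1×isothiocyanato (-1 each), 1×aqua (neutral); total -2. So Pd + (-2) = 0, giving Pd = +2.
Ligands are named alphabetically: ammine before aqua before fluoro before isothiocyanato.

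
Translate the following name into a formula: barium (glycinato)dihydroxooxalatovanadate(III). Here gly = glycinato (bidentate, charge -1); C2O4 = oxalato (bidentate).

Ligands: 2 hydroxo (OH, -1), 1 glycinato (gly, -1), 1 oxalato (C2O4, -2). Ligand charge sum = -5.
With V in oxidation state +3, the complex ion is [V...]^2−.
Charge balance with barium (+2) requires 1 complex ion per 1 barium.

Ba[V(C2O4)(gly)(OH)2]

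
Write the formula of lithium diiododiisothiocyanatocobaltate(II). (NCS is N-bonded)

Ligands: 2 iodo (I, -1), 2 isothiocyanato (NCS, -1). Ligand charge sum = -4.
With Co in oxidation state +2, the complex ion is [Co...]^2−.
Charge balance with lithium (+1) requires 1 complex ion per 2 lithium.

Li2[CoI2(NCS)2]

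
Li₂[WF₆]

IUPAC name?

The 2 lithium counter-ions carry a total charge of +2, so each complex ion is 2−.
Ligand charges: 6×fluoro (-1 each); total -6. So W + (-6) = 2−, giving W = +4.
The complex ion is anionic, so tungsten takes the -ate form tungstate(IV).

lithium hexafluorotungstate(IV)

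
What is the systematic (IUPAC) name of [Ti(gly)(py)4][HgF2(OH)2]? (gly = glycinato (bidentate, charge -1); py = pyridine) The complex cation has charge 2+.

Both ions are complex: the cation is named first with the plain metal name, the anion second with the -ate form; each ion's ligands are alphabetised independently.
The complex cation is given as 2+; its ligand charges sum to -1, so Ti = +3.
A 1:1 salt means the anion carries the equal and opposite charge, 2−.
Anion: ligand charges sum to -4; for the ion to be 2−, Hg = +2.

(glycinato)tetrakis(pyridine)titanium(III) difluorodihydroxomercurate(II)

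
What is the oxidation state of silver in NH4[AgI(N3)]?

1 ammonium outside the brackets (+1 each) → the complex ion is 1−.
Ligand charges: 1×N3 = -1; 1×I = -1; sum -2.
Ag + (-2) = 1− ⇒ Ag is +1.

+1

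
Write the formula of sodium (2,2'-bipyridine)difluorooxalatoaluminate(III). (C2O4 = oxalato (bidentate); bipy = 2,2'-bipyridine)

Ligands: 2 fluoro (F, -1), 1 oxalato (C2O4, -2), 1 2,2'-bipyridine (bipy, neutral). Ligand charge sum = -4.
Charge balance with sodium (+1) requires 1 complex ion per 1 sodium.

Na[Al(bipy)(C2O4)F2]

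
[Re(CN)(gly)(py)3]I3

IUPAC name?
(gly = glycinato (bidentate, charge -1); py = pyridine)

The 3 iodide counter-ions carry a total charge of -3, so each complex ion is 3+.
Ligand charges: 1×glycinato (-1 each), 1×cyano (-1 each), 3×pyridine (neutral); total -2. So Re + (-2) = 3+, giving Re = +5.
Ligands are named alphabetically: cyano before glycinato before pyridine.

cyano(glycinato)tris(pyridine)rhenium(V) iodide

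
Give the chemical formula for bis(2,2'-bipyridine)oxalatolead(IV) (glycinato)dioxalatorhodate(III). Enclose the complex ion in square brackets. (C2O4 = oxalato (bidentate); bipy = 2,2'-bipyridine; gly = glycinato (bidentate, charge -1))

Cation [Pb…]: ligand charges -2, Pb(IV) ⇒ ion charge 2+.
Anion [Rh…]: ligand charges -5, Rh(III) ⇒ ion charge 2−.
One 2+ cation balances one 2− anion.

[Pb(bipy)2(C2O4)][Rh(C2O4)2(gly)]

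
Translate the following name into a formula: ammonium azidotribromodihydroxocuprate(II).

Ligands: 2 hydroxo (OH, -1), 3 bromo (Br, -1), 1 azido (N3, -1). Ligand charge sum = -6.
With Cu in oxidation state +2, the complex ion is [Cu...]^4−.
Charge balance with ammonium (+1) requires 1 complex ion per 4 ammonium.

(NH4)4[CuBr3(N3)(OH)2]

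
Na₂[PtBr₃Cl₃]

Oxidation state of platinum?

+4

2 sodium outside the brackets (+1 each) → the complex ion is 2−.
Ligand charges: 3×Cl = -3; 3×Br = -3; sum -6.
Pt + (-6) = 2− ⇒ Pt is +4.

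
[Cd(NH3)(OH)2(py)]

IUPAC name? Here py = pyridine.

amminedihydroxo(pyridine)cadmium(II)

There is no counter-ion, so the complex is neutral overall.
Ligand charges: 1×pyridine (neutral), 2×hydroxo (-1 each), 1×ammine (neutral); total -2. So Cd + (-2) = 0, giving Cd = +2.
Ligands are named alphabetically: ammine before hydroxo before pyridine.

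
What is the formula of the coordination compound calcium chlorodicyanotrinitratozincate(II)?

Ca2[ZnCl(CN)2(NO3)3]

Ligands: 1 chloro (Cl, -1), 2 cyano (CN, -1), 3 nitrato (NO3, -1). Ligand charge sum = -6.
Charge balance with calcium (+2) requires 1 complex ion per 2 calcium.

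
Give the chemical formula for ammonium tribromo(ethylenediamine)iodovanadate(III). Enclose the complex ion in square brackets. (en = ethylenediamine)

Ligands: 1 ethylenediamine (en, neutral), 3 bromo (Br, -1), 1 iodo (I, -1). Ligand charge sum = -4.
With V in oxidation state +3, the complex ion is [V...]^1−.
Charge balance with ammonium (+1) requires 1 complex ion per 1 ammonium.

NH4[VBr3(en)I]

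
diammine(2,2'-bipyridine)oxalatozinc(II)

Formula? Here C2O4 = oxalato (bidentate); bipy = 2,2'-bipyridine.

Ligands: 1 oxalato (C2O4, -2), 2 ammine (NH3, neutral), 1 2,2'-bipyridine (bipy, neutral). Ligand charge sum = -2.
With Zn in oxidation state +2, the complex ion is [Zn...].

[Zn(bipy)(C2O4)(NH3)2]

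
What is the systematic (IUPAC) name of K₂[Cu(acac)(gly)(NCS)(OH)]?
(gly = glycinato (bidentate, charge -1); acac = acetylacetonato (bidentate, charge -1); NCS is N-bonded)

The 2 potassium counter-ions carry a total charge of +2, so each complex ion is 2−.
Ligand charges: 1×glycinato (-1 each), 1×acetylacetonato (-1 each), 1×hydroxo (-1 each), 1×isothiocyanato (-1 each); total -4. So Cu + (-4) = 2−, giving Cu = +2.
Ligands are named alphabetically: acetylacetonato before glycinato before hydroxo before isothiocyanato.
The complex ion is anionic, so copper takes the -ate form cuprate(II).

potassium (acetylacetonato)(glycinato)hydroxoisothiocyanatocuprate(II)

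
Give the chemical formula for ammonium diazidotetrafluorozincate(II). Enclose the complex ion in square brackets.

Ligands: 2 azido (N3, -1), 4 fluoro (F, -1). Ligand charge sum = -6.
With Zn in oxidation state +2, the complex ion is [Zn...]^4−.
Charge balance with ammonium (+1) requires 1 complex ion per 4 ammonium.

(NH4)4[ZnF4(N3)2]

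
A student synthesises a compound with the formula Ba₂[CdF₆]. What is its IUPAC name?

barium hexafluorocadmate(II)

The 2 barium counter-ions carry a total charge of +4, so each complex ion is 4−.
Ligand charges: 6×fluoro (-1 each); total -6. So Cd + (-6) = 4−, giving Cd = +2.
The complex ion is anionic, so cadmium takes the -ate form cadmate(II).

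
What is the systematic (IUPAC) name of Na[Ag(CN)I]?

The 1 sodium counter-ion carries a total charge of +1, so each complex ion is 1−.
Ligand charges: 1×cyano (-1 each), 1×iodo (-1 each); total -2. So Ag + (-2) = 1−, giving Ag = +1.
The complex ion is anionic, so silver takes the -ate form argentate(I).

sodium cyanoiodoargentate(I)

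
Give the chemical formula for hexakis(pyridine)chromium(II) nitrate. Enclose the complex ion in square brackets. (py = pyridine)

[Cr(py)6](NO3)2

Ligands: 6 pyridine (py, neutral). Ligand charge sum = 0.
With Cr in oxidation state +2, the complex ion is [Cr...]^2+.
Charge balance with nitrate (-1) requires 1 complex ion per 2 nitrate.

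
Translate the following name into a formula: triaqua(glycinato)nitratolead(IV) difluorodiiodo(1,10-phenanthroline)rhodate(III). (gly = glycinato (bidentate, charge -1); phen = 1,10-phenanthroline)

[Pb(gly)(H2O)3(NO3)][RhF2I2(phen)]2

Cation [Pb…]: ligand charges -2, Pb(IV) ⇒ ion charge 2+.
Anion [Rh…]: ligand charges -4, Rh(III) ⇒ ion charge 1−.
One 2+ cation requires 2 of the 1− anion.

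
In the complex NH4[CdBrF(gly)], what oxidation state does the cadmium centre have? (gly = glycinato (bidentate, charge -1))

1 ammonium outside the brackets (+1 each) → the complex ion is 1−.
Ligand charges: 1×gly = -1; 1×F = -1; 1×Br = -1; sum -3.
Cd + (-3) = 1− ⇒ Cd is +2.

+2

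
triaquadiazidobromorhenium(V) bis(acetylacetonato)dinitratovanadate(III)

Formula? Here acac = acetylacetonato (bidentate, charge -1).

[ReBr(H2O)3(N3)2][V(acac)2(NO3)2]2

Cation [Re…]: ligand charges -3, Re(V) ⇒ ion charge 2+.
Anion [V…]: ligand charges -4, V(III) ⇒ ion charge 1−.
One 2+ cation requires 2 of the 1− anion.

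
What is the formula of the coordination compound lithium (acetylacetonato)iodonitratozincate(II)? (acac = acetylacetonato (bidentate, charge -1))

Li[Zn(acac)I(NO3)]

Ligands: 1 nitrato (NO3, -1), 1 acetylacetonato (acac, -1), 1 iodo (I, -1). Ligand charge sum = -3.
With Zn in oxidation state +2, the complex ion is [Zn...]^1−.
Charge balance with lithium (+1) requires 1 complex ion per 1 lithium.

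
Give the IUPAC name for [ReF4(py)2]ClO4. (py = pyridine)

tetrafluorobis(pyridine)rhenium(V) perchlorate

The 1 perchlorate counter-ion carries a total charge of -1, so each complex ion is 1+.
Ligand charges: 2×pyridine (neutral), 4×fluoro (-1 each); total -4. So Re + (-4) = 1+, giving Re = +5.
Ligands are named alphabetically: fluoro before pyridine.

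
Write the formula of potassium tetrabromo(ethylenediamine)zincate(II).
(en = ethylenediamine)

K2[ZnBr4(en)]

Ligands: 1 ethylenediamine (en, neutral), 4 bromo (Br, -1). Ligand charge sum = -4.
With Zn in oxidation state +2, the complex ion is [Zn...]^2−.
Charge balance with potassium (+1) requires 1 complex ion per 2 potassium.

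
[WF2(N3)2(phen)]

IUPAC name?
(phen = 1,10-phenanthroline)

diazidodifluoro(1,10-phenanthroline)tungsten(IV)

There is no counter-ion, so the complex is neutral overall.
Ligand charges: 2×azido (-1 each), 2×fluoro (-1 each), 1×1,10-phenanthroline (neutral); total -4. So W + (-4) = 0, giving W = +4.
Ligands are named alphabetically: azido before fluoro before phenanthroline.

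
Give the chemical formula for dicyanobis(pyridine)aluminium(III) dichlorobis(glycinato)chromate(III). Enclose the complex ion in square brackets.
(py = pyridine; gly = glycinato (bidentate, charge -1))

Cation [Al…]: ligand charges -2, Al(III) ⇒ ion charge 1+.
Anion [Cr…]: ligand charges -4, Cr(III) ⇒ ion charge 1−.

[Al(CN)2(py)2][CrCl2(gly)2]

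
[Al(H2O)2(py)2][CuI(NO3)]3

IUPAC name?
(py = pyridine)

diaquabis(pyridine)aluminium(III) iodonitratocuprate(I)

Aluminium is always +3 in its complexes; the cation's ligand charges sum to 0, so the complex cation is 3+.
With 3 anions per cation, each anion must be 3/3 = 1−.
Anion: ligand charges sum to -2; for the ion to be 1−, Cu = +1.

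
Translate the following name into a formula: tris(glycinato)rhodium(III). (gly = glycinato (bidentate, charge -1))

Ligands: 3 glycinato (gly, -1). Ligand charge sum = -3.
With Rh in oxidation state +3, the complex ion is [Rh...].

[Rh(gly)3]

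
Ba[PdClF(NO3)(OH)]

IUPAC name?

barium chlorofluorohydroxonitratopalladate(II)

The 1 barium counter-ion carries a total charge of +2, so each complex ion is 2−.
Ligand charges: 1×nitrato (-1 each), 1×chloro (-1 each), 1×fluoro (-1 each), 1×hydroxo (-1 each); total -4. So Pd + (-4) = 2−, giving Pd = +2.
The complex ion is anionic, so palladium takes the -ate form palladate(II).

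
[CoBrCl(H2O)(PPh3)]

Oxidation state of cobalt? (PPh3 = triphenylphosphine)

+2

No counter-ion: the bracketed complex is neutral.
Ligand charges: 1×Br = -1; 1×H2O neutral; 1×Cl = -1; 1×PPh3 neutral; sum -2.
Co + (-2) = 0 ⇒ Co is +2.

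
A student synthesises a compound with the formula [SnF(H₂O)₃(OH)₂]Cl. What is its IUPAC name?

The 1 chloride counter-ion carries a total charge of -1, so each complex ion is 1+.
Ligand charges: 2×hydroxo (-1 each), 1×fluoro (-1 each), 3×aqua (neutral); total -3. So Sn + (-3) = 1+, giving Sn = +4.
Ligands are named alphabetically: aqua before fluoro before hydroxo.

triaquafluorodihydroxotin(IV) chloride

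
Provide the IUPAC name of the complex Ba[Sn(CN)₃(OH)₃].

barium tricyanotrihydroxostannate(IV)

The 1 barium counter-ion carries a total charge of +2, so each complex ion is 2−.
Ligand charges: 3×cyano (-1 each), 3×hydroxo (-1 each); total -6. So Sn + (-6) = 2−, giving Sn = +4.
The complex ion is anionic, so tin takes the -ate form stannate(IV).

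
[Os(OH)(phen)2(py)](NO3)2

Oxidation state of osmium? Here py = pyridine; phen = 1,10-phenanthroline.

2 nitrate outside the brackets (-1 each) → the complex ion is 2+.
Ligand charges: 1×py neutral; 2×phen neutral; 1×OH = -1; sum -1.
Os + (-1) = 2+ ⇒ Os is +3.

+3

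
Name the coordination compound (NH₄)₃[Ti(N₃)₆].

ammonium hexaazidotitanate(III)

The 3 ammonium counter-ions carry a total charge of +3, so each complex ion is 3−.
Ligand charges: 6×azido (-1 each); total -6. So Ti + (-6) = 3−, giving Ti = +3.
The complex ion is anionic, so titanium takes the -ate form titanate(III).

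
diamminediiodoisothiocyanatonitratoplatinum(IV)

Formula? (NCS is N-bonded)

[PtI2(NCS)(NH3)2(NO3)]

Ligands: 2 iodo (I, -1), 2 ammine (NH3, neutral), 1 isothiocyanato (NCS, -1), 1 nitrato (NO3, -1). Ligand charge sum = -4.
With Pt in oxidation state +4, the complex ion is [Pt...].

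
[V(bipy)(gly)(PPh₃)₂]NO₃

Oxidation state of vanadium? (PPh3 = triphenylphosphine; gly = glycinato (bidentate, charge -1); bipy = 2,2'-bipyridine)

1 nitrate outside the brackets (-1 each) → the complex ion is 1+.
Ligand charges: 2×PPh3 neutral; 1×gly = -1; 1×bipy neutral; sum -1.
V + (-1) = 1+ ⇒ V is +2.

+2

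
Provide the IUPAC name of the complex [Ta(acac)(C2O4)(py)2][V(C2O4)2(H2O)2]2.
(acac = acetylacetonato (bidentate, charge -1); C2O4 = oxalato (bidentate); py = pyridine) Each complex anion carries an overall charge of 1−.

(acetylacetonato)oxalatobis(pyridine)tantalum(V) diaquadioxalatovanadate(III)

Both ions are complex: the cation is named first with the plain metal name, the anion second with the -ate form; each ion's ligands are alphabetised independently.
The complex anion is given as 1−; its ligand charges sum to -4, so V = +3.
With 2 anions per cation, the cation must be 2×1 = 2+.
Cation: ligand charges sum to -3; for the ion to be 2+, Ta = +5.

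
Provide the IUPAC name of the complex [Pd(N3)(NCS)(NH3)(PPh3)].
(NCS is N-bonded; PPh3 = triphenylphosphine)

ammineazidoisothiocyanato(triphenylphosphine)palladium(II)

There is no counter-ion, so the complex is neutral overall.
Ligand charges: 1×ammine (neutral), 1×isothiocyanato (-1 each), 1×triphenylphosphine (neutral), 1×azido (-1 each); total -2. So Pd + (-2) = 0, giving Pd = +2.
Ligands are named alphabetically: ammine before azido before isothiocyanato before triphenylphosphine.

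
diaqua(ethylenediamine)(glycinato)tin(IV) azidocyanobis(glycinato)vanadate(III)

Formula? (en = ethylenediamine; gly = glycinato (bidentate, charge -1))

[Sn(en)(gly)(H2O)2][V(CN)(gly)2(N3)]3

Cation [Sn…]: ligand charges -1, Sn(IV) ⇒ ion charge 3+.
Anion [V…]: ligand charges -4, V(III) ⇒ ion charge 1−.
One 3+ cation requires 3 of the 1− anion.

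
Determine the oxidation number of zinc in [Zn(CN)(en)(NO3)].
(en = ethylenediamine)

No counter-ion: the bracketed complex is neutral.
Ligand charges: 1×en neutral; 1×CN = -1; 1×NO3 = -1; sum -2.
Zn + (-2) = 0 ⇒ Zn is +2.

+2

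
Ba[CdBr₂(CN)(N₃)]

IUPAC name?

The 1 barium counter-ion carries a total charge of +2, so each complex ion is 2−.
Ligand charges: 1×cyano (-1 each), 1×azido (-1 each), 2×bromo (-1 each); total -4. So Cd + (-4) = 2−, giving Cd = +2.
Ligands are named alphabetically: azido before bromo before cyano.
The complex ion is anionic, so cadmium takes the -ate form cadmate(II).

barium azidodibromocyanocadmate(II)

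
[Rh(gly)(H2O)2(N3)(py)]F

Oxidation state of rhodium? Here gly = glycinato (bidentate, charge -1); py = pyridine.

+3

1 fluoride outside the brackets (-1 each) → the complex ion is 1+.
Ligand charges: 1×gly = -1; 1×py neutral; 2×H2O neutral; 1×N3 = -1; sum -2.
Rh + (-2) = 1+ ⇒ Rh is +3.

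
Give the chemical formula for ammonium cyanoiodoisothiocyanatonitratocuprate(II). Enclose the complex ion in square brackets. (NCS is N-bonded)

Ligands: 1 iodo (I, -1), 1 cyano (CN, -1), 1 isothiocyanato (NCS, -1), 1 nitrato (NO3, -1). Ligand charge sum = -4.
With Cu in oxidation state +2, the complex ion is [Cu...]^2−.
Charge balance with ammonium (+1) requires 1 complex ion per 2 ammonium.

(NH4)2[Cu(CN)I(NCS)(NO3)]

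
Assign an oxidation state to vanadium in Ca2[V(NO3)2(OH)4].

2 calcium outside the brackets (+2 each) → the complex ion is 4−.
Ligand charges: 2×NO3 = -2; 4×OH = -4; sum -6.
V + (-6) = 4− ⇒ V is +2.

+2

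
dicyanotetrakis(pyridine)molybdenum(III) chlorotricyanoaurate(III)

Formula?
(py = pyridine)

Cation [Mo…]: ligand charges -2, Mo(III) ⇒ ion charge 1+.
Anion [Au…]: ligand charges -4, Au(III) ⇒ ion charge 1−.

[Mo(CN)2(py)4][AuCl(CN)3]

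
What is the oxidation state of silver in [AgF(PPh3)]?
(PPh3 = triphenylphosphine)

No counter-ion: the bracketed complex is neutral.
Ligand charges: 1×PPh3 neutral; 1×F = -1; sum -1.
Ag + (-1) = 0 ⇒ Ag is +1.

+1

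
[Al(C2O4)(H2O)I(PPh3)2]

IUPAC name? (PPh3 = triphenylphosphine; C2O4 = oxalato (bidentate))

There is no counter-ion, so the complex is neutral overall.
Ligand charges: 1×aqua (neutral), 2×triphenylphosphine (neutral), 1×iodo (-1 each), 1×oxalato (-2 each); total -3. So Al + (-3) = 0, giving Al = +3.
Ligands are named alphabetically: aqua before iodo before oxalato before triphenylphosphine.

aquaiodooxalatobis(triphenylphosphine)aluminium(III)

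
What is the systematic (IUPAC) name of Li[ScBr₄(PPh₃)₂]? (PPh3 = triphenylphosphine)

lithium tetrabromobis(triphenylphosphine)scandate(III)

The 1 lithium counter-ion carries a total charge of +1, so each complex ion is 1−.
Ligand charges: 2×triphenylphosphine (neutral), 4×bromo (-1 each); total -4. So Sc + (-4) = 1−, giving Sc = +3.
The complex ion is anionic, so scandium takes the -ate form scandate(III).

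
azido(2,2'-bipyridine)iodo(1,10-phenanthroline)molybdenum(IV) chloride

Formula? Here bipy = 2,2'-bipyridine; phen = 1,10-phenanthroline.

[Mo(bipy)I(N3)(phen)]Cl2

Ligands: 1 2,2'-bipyridine (bipy, neutral), 1 azido (N3, -1), 1 1,10-phenanthroline (phen, neutral), 1 iodo (I, -1). Ligand charge sum = -2.
Charge balance with chloride (-1) requires 1 complex ion per 2 chloride.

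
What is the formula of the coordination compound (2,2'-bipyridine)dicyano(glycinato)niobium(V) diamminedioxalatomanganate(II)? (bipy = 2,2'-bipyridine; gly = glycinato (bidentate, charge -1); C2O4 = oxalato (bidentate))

Cation [Nb…]: ligand charges -3, Nb(V) ⇒ ion charge 2+.
Anion [Mn…]: ligand charges -4, Mn(II) ⇒ ion charge 2−.
One 2+ cation balances one 2− anion.

[Nb(bipy)(CN)2(gly)][Mn(C2O4)2(NH3)2]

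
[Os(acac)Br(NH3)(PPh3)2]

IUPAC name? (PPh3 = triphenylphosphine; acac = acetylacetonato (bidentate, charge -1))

There is no counter-ion, so the complex is neutral overall.
Ligand charges: 1×bromo (-1 each), 2×triphenylphosphine (neutral), 1×ammine (neutral), 1×acetylacetonato (-1 each); total -2. So Os + (-2) = 0, giving Os = +2.
Ligands are named alphabetically: acetylacetonato before ammine before bromo before triphenylphosphine.

(acetylacetonato)amminebromobis(triphenylphosphine)osmium(II)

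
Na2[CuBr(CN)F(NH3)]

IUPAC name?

sodium amminebromocyanofluorocuprate(I)

The 2 sodium counter-ions carry a total charge of +2, so each complex ion is 2−.
Ligand charges: 1×ammine (neutral), 1×fluoro (-1 each), 1×cyano (-1 each), 1×bromo (-1 each); total -3. So Cu + (-3) = 2−, giving Cu = +1.
The complex ion is anionic, so copper takes the -ate form cuprate(I).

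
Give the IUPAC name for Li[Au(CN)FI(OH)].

The 1 lithium counter-ion carries a total charge of +1, so each complex ion is 1−.
Ligand charges: 1×fluoro (-1 each), 1×iodo (-1 each), 1×cyano (-1 each), 1×hydroxo (-1 each); total -4. So Au + (-4) = 1−, giving Au = +3.
The complex ion is anionic, so gold takes the -ate form aurate(III).

lithium cyanofluorohydroxoiodoaurate(III)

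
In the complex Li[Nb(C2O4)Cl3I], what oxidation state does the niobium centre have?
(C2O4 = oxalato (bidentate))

1 lithium outside the brackets (+1 each) → the complex ion is 1−.
Ligand charges: 1×C2O4 = -2; 1×I = -1; 3×Cl = -3; sum -6.
Nb + (-6) = 1− ⇒ Nb is +5.

+5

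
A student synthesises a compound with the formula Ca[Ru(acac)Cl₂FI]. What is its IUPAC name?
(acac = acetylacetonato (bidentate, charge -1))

calcium (acetylacetonato)dichlorofluoroiodoruthenate(III)

The 1 calcium counter-ion carries a total charge of +2, so each complex ion is 2−.
Ligand charges: 1×iodo (-1 each), 2×chloro (-1 each), 1×fluoro (-1 each), 1×acetylacetonato (-1 each); total -5. So Ru + (-5) = 2−, giving Ru = +3.
The complex ion is anionic, so ruthenium takes the -ate form ruthenate(III).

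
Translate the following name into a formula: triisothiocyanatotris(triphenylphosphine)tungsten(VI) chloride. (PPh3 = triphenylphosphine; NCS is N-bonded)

Ligands: 3 triphenylphosphine (PPh3, neutral), 3 isothiocyanato (NCS, -1). Ligand charge sum = -3.
With W in oxidation state +6, the complex ion is [W...]^3+.
Charge balance with chloride (-1) requires 1 complex ion per 3 chloride.

[W(NCS)3(PPh3)3]Cl3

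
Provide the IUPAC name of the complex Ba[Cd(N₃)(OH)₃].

The 1 barium counter-ion carries a total charge of +2, so each complex ion is 2−.
Ligand charges: 1×azido (-1 each), 3×hydroxo (-1 each); total -4. So Cd + (-4) = 2−, giving Cd = +2.
The complex ion is anionic, so cadmium takes the -ate form cadmate(II).

barium azidotrihydroxocadmate(II)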